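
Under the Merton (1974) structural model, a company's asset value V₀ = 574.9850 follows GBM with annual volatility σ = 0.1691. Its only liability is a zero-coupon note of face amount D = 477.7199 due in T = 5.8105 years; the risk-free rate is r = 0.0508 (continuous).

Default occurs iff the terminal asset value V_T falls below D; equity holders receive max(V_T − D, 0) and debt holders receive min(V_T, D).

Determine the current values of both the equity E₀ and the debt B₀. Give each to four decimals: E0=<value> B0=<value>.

d₁ = [ln(V₀/D) + (r + σ²/2)T] / (σ√T)
   = [ln(574.9850/477.7199) + (0.0508 + 0.5·0.1691²)·5.8105] / (0.1691·√5.8105)
   = [0.185319 + 0.378248] / 0.407615 = 1.382598
d₂ = d₁ − σ√T = 1.382598 − 0.407615 = 0.974983
N(d₁) = 0.916606,  N(d₂) = 0.835216,  e^(−rT) = 0.744402
E₀ = V₀·N(d₁) − D·e^(−rT)·N(d₂)
   = 574.9850·0.916606 − 477.7199·0.744402·0.835216 = 230.018716
B₀ = V₀ − E₀ = 574.9850 − 230.018716 = 344.966284

E0=230.0187 B0=344.9663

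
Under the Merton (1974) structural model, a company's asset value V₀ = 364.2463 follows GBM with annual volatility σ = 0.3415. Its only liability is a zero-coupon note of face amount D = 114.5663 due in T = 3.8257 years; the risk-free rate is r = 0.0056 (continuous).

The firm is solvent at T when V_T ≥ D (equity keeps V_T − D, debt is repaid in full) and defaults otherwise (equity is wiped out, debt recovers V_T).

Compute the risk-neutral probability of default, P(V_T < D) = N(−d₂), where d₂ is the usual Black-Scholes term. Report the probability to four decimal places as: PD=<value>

PD=0.0764

d₁ = [ln(V₀/D) + (r + σ²/2)T] / (σ√T)
   = [ln(364.2463/114.5663) + (0.0056 + 0.5·0.3415²)·3.8257] / (0.3415·√3.8257)
   = [1.156677 + 0.244505] / 0.667953 = 2.097723
d₂ = d₁ − σ√T = 2.097723 − 0.667953 = 1.429770
risk-neutral PD = N(−d₂) = N(-1.429770) = 0.076392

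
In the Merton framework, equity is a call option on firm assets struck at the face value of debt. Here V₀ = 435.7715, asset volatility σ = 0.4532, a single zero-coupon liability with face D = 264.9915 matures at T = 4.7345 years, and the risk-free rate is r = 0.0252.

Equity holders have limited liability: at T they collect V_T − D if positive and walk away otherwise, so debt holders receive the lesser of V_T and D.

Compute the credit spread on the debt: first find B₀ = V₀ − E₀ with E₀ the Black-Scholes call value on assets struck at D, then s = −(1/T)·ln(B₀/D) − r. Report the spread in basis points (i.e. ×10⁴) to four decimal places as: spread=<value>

d₁ = [ln(V₀/D) + (r + σ²/2)T] / (σ√T)
   = [ln(435.7715/264.9915) + (0.0252 + 0.5·0.4532²)·4.7345] / (0.4532·√4.7345)
   = [0.497420 + 0.605519] / 0.986114 = 1.118471
d₂ = d₁ − σ√T = 1.118471 − 0.986114 = 0.132358
N(d₁) = 0.868317,  N(d₂) = 0.552649,  e^(−rT) = 0.887533
E₀ = V₀·N(d₁) − D·e^(−rT)·N(d₂)
   = 435.7715·0.868317 − 264.9915·0.887533·0.552649 = 248.410960
B₀ = V₀ − E₀ = 435.7715 − 248.410960 = 187.360540
spread = −(1/T)·ln(B₀/D) − r = −(1/4.7345)·ln(187.360540/264.9915) − 0.0252 = 0.04802061
in basis points: 0.04802061 × 10⁴ = 480.2061 bp

spread=480.2061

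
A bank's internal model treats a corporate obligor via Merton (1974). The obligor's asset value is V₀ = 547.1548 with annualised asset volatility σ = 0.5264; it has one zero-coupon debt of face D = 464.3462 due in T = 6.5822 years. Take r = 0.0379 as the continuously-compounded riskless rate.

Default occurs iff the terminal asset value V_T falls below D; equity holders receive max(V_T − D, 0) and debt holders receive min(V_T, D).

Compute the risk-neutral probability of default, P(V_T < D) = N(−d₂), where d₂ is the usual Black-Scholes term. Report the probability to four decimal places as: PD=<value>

d₁ = [ln(V₀/D) + (r + σ²/2)T] / (σ√T)
   = [ln(547.1548/464.3462) + (0.0379 + 0.5·0.5264²)·6.5822] / (0.5264·√6.5822)
   = [0.164101 + 1.161419] / 1.350521 = 0.981488
d₂ = d₁ − σ√T = 0.981488 − 1.350521 = -0.369033
risk-neutral PD = N(−d₂) = N(0.369033) = 0.643948

PD=0.6439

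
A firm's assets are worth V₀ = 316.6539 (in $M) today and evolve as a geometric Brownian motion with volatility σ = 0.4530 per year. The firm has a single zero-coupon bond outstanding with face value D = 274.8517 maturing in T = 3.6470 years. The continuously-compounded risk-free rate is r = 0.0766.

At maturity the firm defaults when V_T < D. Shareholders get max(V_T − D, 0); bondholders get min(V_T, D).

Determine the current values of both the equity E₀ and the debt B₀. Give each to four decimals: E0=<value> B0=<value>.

d₁ = [ln(V₀/D) + (r + σ²/2)T] / (σ√T)
   = [ln(316.6539/274.8517) + (0.0766 + 0.5·0.4530²)·3.6470] / (0.4530·√3.6470)
   = [0.141578 + 0.653559] / 0.865100 = 0.919127
d₂ = d₁ − σ√T = 0.919127 − 0.865100 = 0.054028
N(d₁) = 0.820985,  N(d₂) = 0.521543,  e^(−rT) = 0.756267
E₀ = V₀·N(d₁) − D·e^(−rT)·N(d₂)
   = 316.6539·0.820985 − 274.8517·0.756267·0.521543 = 151.559509
B₀ = V₀ − E₀ = 316.6539 − 151.559509 = 165.094391

E0=151.5595 B0=165.0944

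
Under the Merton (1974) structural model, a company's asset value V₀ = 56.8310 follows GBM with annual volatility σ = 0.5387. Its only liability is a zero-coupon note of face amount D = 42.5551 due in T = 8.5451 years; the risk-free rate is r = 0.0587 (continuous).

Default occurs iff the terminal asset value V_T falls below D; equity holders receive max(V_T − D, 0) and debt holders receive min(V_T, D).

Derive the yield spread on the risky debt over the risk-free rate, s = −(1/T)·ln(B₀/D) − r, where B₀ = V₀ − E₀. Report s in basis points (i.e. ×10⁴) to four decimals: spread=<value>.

d₁ = [ln(V₀/D) + (r + σ²/2)T] / (σ√T)
   = [ln(56.8310/42.5551) + (0.0587 + 0.5·0.5387²)·8.5451] / (0.5387·√8.5451)
   = [0.289282 + 1.741482] / 1.574728 = 1.289597
d₂ = d₁ − σ√T = 1.289597 − 1.574728 = -0.285131
N(d₁) = 0.901405,  N(d₂) = 0.387772,  e^(−rT) = 0.605563
E₀ = V₀·N(d₁) − D·e^(−rT)·N(d₂)
   = 56.8310·0.901405 − 42.5551·0.605563·0.387772 = 41.234935
B₀ = V₀ − E₀ = 56.8310 − 41.234935 = 15.596065
spread = −(1/T)·ln(B₀/D) − r = −(1/8.5451)·ln(15.596065/42.5551) − 0.0587 = 0.05876862
in basis points: 0.05876862 × 10⁴ = 587.6862 bp

spread=587.6862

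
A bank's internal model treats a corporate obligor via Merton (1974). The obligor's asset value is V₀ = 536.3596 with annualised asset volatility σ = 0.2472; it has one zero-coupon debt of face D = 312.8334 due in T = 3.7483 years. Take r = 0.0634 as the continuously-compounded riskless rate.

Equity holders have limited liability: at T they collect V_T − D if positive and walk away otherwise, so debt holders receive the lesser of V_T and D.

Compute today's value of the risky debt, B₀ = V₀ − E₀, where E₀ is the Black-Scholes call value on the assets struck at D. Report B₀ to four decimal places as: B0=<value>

d₁ = [ln(V₀/D) + (r + σ²/2)T] / (σ√T)
   = [ln(536.3596/312.8334) + (0.0634 + 0.5·0.2472²)·3.7483] / (0.2472·√3.7483)
   = [0.539134 + 0.352167] / 0.478592 = 1.862340
d₂ = d₁ − σ√T = 1.862340 − 0.478592 = 1.383748
N(d₁) = 0.968722,  N(d₂) = 0.916782,  e^(−rT) = 0.788485
E₀ = V₀·N(d₁) − D·e^(−rT)·N(d₂)
   = 536.3596·0.968722 − 312.8334·0.788485·0.916782 = 293.446079
B₀ = V₀ − E₀ = 536.3596 − 293.446079 = 242.913521

B0=242.9135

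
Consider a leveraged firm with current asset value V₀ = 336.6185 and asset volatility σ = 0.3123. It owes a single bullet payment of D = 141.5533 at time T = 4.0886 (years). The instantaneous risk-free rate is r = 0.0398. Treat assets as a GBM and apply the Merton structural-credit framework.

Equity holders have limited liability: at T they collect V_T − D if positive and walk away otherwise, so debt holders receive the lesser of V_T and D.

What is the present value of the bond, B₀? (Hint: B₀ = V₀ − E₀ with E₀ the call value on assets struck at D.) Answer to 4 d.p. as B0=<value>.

B0=117.6412

d₁ = [ln(V₀/D) + (r + σ²/2)T] / (σ√T)
   = [ln(336.6185/141.5533) + (0.0398 + 0.5·0.3123²)·4.0886] / (0.3123·√4.0886)
   = [0.866274 + 0.362109] / 0.631480 = 1.945247
d₂ = d₁ − σ√T = 1.945247 − 0.631480 = 1.313767
N(d₁) = 0.974127,  N(d₂) = 0.905538,  e^(−rT) = 0.849824
E₀ = V₀·N(d₁) − D·e^(−rT)·N(d₂)
   = 336.6185·0.974127 − 141.5533·0.849824·0.905538 = 218.977304
B₀ = V₀ − E₀ = 336.6185 − 218.977304 = 117.641196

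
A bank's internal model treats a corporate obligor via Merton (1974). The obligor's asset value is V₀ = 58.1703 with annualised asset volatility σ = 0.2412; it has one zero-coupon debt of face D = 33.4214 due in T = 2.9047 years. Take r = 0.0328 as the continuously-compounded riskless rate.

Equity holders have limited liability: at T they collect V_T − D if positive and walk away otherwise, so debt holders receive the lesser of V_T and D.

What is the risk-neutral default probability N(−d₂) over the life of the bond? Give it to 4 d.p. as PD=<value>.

PD=0.0847

d₁ = [ln(V₀/D) + (r + σ²/2)T] / (σ√T)
   = [ln(58.1703/33.4214) + (0.0328 + 0.5·0.2412²)·2.9047] / (0.2412·√2.9047)
   = [0.554179 + 0.179768] / 0.411082 = 1.785404
d₂ = d₁ − σ√T = 1.785404 − 0.411082 = 1.374323
risk-neutral PD = N(−d₂) = N(-1.374323) = 0.084671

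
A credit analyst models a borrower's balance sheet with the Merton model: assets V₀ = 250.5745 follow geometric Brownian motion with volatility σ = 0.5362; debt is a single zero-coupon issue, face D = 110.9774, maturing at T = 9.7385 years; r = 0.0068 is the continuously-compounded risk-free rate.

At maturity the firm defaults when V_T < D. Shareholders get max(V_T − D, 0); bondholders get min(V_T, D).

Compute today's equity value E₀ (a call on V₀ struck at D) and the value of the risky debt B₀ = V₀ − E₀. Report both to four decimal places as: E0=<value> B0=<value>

d₁ = [ln(V₀/D) + (r + σ²/2)T] / (σ√T)
   = [ln(250.5745/110.9774) + (0.0068 + 0.5·0.5362²)·9.7385] / (0.5362·√9.7385)
   = [0.814430 + 1.466182] / 1.673296 = 1.362946
d₂ = d₁ − σ√T = 1.362946 − 1.673296 = -0.310351
N(d₁) = 0.913550,  N(d₂) = 0.378147,  e^(−rT) = 0.935923
E₀ = V₀·N(d₁) − D·e^(−rT)·N(d₂)
   = 250.5745·0.913550 − 110.9774·0.935923·0.378147 = 189.635621
B₀ = V₀ − E₀ = 250.5745 − 189.635621 = 60.938879

E0=189.6356 B0=60.9389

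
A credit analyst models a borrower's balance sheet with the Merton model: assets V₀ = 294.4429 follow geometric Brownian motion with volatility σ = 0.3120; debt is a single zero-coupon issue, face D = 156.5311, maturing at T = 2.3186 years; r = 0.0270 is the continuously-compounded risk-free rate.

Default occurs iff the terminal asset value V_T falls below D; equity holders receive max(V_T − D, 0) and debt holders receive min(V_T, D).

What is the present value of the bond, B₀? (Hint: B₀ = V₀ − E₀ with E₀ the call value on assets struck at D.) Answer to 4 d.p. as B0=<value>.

B0=143.9362

d₁ = [ln(V₀/D) + (r + σ²/2)T] / (σ√T)
   = [ln(294.4429/156.5311) + (0.0270 + 0.5·0.3120²)·2.3186] / (0.3120·√2.3186)
   = [0.631830 + 0.175453] / 0.475081 = 1.699255
d₂ = d₁ − σ√T = 1.699255 − 0.475081 = 1.224174
N(d₁) = 0.955364,  N(d₂) = 0.889557,  e^(−rT) = 0.939317
E₀ = V₀·N(d₁) − D·e^(−rT)·N(d₂)
   = 294.4429·0.955364 − 156.5311·0.939317·0.889557 = 150.506671
B₀ = V₀ − E₀ = 294.4429 − 150.506671 = 143.936229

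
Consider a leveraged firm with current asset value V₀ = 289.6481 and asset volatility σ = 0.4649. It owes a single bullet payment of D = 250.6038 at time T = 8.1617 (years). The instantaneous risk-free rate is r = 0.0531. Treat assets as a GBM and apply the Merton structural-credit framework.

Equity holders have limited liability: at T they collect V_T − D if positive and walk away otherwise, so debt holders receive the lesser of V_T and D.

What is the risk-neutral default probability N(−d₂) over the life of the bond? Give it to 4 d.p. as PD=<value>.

d₁ = [ln(V₀/D) + (r + σ²/2)T] / (σ√T)
   = [ln(289.6481/250.6038) + (0.0531 + 0.5·0.4649²)·8.1617] / (0.4649·√8.1617)
   = [0.144794 + 1.315389] / 1.328158 = 1.099404
d₂ = d₁ − σ√T = 1.099404 − 1.328158 = -0.228755
risk-neutral PD = N(−d₂) = N(0.228755) = 0.590470

PD=0.5905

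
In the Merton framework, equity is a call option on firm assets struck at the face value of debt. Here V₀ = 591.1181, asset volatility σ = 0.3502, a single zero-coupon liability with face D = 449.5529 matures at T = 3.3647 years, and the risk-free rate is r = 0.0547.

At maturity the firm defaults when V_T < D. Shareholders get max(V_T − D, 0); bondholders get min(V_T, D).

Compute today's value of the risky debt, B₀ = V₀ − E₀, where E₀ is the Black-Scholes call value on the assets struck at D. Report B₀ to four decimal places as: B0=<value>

d₁ = [ln(V₀/D) + (r + σ²/2)T] / (σ√T)
   = [ln(591.1181/449.5529) + (0.0547 + 0.5·0.3502²)·3.3647] / (0.3502·√3.3647)
   = [0.273762 + 0.390373] / 0.642376 = 1.033872
d₂ = d₁ − σ√T = 1.033872 − 0.642376 = 0.391496
N(d₁) = 0.849402,  N(d₂) = 0.652285,  e^(−rT) = 0.831895
E₀ = V₀·N(d₁) − D·e^(−rT)·N(d₂)
   = 591.1181·0.849402 − 449.5529·0.831895·0.652285 = 258.154955
B₀ = V₀ − E₀ = 591.1181 − 258.154955 = 332.963145

B0=332.9631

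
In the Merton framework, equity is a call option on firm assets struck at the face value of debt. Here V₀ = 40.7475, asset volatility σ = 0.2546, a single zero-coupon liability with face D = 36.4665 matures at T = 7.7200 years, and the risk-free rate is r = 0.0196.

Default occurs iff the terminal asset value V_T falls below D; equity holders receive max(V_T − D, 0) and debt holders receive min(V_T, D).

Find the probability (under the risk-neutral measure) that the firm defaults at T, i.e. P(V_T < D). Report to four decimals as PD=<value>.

d₁ = [ln(V₀/D) + (r + σ²/2)T] / (σ√T)
   = [ln(40.7475/36.4665) + (0.0196 + 0.5·0.2546²)·7.7200] / (0.2546·√7.7200)
   = [0.111000 + 0.401522] / 0.707403 = 0.724512
d₂ = d₁ − σ√T = 0.724512 − 0.707403 = 0.017109
risk-neutral PD = N(−d₂) = N(-0.017109) = 0.493175

PD=0.4932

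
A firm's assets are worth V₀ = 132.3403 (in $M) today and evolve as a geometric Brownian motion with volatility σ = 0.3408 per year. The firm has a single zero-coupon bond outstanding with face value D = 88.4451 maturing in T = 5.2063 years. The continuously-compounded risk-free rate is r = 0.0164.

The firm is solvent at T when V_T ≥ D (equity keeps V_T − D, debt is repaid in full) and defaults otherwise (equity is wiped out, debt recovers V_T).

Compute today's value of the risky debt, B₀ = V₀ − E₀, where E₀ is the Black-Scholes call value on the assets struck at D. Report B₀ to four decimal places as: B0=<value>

d₁ = [ln(V₀/D) + (r + σ²/2)T] / (σ√T)
   = [ln(132.3403/88.4451) + (0.0164 + 0.5·0.3408²)·5.2063] / (0.3408·√5.2063)
   = [0.402995 + 0.387725] / 0.777614 = 1.016854
d₂ = d₁ − σ√T = 1.016854 − 0.777614 = 0.239239
N(d₁) = 0.845388,  N(d₂) = 0.594540,  e^(−rT) = 0.918160
E₀ = V₀·N(d₁) − D·e^(−rT)·N(d₂)
   = 132.3403·0.845388 − 88.4451·0.918160·0.594540 = 63.598283
B₀ = V₀ − E₀ = 132.3403 − 63.598283 = 68.742017

B0=68.7420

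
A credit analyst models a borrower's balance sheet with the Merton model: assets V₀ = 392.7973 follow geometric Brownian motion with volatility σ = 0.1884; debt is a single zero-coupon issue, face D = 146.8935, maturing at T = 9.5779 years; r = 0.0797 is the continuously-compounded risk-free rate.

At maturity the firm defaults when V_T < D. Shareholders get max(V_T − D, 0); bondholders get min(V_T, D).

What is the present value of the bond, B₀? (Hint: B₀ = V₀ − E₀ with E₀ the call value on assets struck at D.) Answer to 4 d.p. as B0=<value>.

B0=68.4311

d₁ = [ln(V₀/D) + (r + σ²/2)T] / (σ√T)
   = [ln(392.7973/146.8935) + (0.0797 + 0.5·0.1884²)·9.5779] / (0.1884·√9.5779)
   = [0.983586 + 0.933340] / 0.583064 = 3.287678
d₂ = d₁ − σ√T = 3.287678 − 0.583064 = 2.704615
N(d₁) = 0.999495,  N(d₂) = 0.996581,  e^(−rT) = 0.466098
E₀ = V₀·N(d₁) − D·e^(−rT)·N(d₂)
   = 392.7973·0.999495 − 146.8935·0.466098·0.996581 = 324.366187
B₀ = V₀ − E₀ = 392.7973 − 324.366187 = 68.431113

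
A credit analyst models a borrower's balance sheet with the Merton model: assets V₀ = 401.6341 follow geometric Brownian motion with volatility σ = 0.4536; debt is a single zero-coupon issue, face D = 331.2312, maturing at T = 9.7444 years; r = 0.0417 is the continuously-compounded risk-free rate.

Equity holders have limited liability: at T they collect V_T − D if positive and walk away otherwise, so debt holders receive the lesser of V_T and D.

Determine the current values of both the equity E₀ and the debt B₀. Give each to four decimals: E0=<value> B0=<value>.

d₁ = [ln(V₀/D) + (r + σ²/2)T] / (σ√T)
   = [ln(401.6341/331.2312) + (0.0417 + 0.5·0.4536²)·9.7444] / (0.4536·√9.7444)
   = [0.192725 + 1.408811] / 1.415959 = 1.131061
d₂ = d₁ − σ√T = 1.131061 − 1.415959 = -0.284898
N(d₁) = 0.870985,  N(d₂) = 0.387861,  e^(−rT) = 0.666083
E₀ = V₀·N(d₁) − D·e^(−rT)·N(d₂)
   = 401.6341·0.870985 − 331.2312·0.666083·0.387861 = 264.244590
B₀ = V₀ − E₀ = 401.6341 − 264.244590 = 137.389510

E0=264.2446 B0=137.3895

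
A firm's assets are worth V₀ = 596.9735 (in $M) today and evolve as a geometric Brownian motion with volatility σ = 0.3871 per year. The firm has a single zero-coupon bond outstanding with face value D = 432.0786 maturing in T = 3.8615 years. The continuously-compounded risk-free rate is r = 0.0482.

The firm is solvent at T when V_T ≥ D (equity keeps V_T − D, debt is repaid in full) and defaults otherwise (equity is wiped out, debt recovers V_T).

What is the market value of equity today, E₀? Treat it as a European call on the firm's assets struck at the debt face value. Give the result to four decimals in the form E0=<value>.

d₁ = [ln(V₀/D) + (r + σ²/2)T] / (σ√T)
   = [ln(596.9735/432.0786) + (0.0482 + 0.5·0.3871²)·3.8615] / (0.3871·√3.8615)
   = [0.323265 + 0.475440] / 0.760679 = 1.049991
d₂ = d₁ − σ√T = 1.049991 − 0.760679 = 0.289312
N(d₁) = 0.853139,  N(d₂) = 0.613829,  e^(−rT) = 0.830170
E₀ = V₀·N(d₁) − D·e^(−rT)·N(d₂)
   = 596.9735·0.853139 − 432.0786·0.830170·0.613829 = 289.121592

E0=289.1216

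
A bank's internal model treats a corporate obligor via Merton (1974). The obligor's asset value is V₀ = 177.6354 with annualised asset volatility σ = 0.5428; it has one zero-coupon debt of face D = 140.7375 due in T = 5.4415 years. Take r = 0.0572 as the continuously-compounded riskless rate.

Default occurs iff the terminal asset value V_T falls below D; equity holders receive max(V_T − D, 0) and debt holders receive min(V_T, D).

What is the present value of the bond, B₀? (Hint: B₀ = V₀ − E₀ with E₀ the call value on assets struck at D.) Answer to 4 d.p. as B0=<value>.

d₁ = [ln(V₀/D) + (r + σ²/2)T] / (σ√T)
   = [ln(177.6354/140.7375) + (0.0572 + 0.5·0.5428²)·5.4415] / (0.5428·√5.4415)
   = [0.232837 + 1.112873] / 1.266191 = 1.062802
d₂ = d₁ − σ√T = 1.062802 − 1.266191 = -0.203389
N(d₁) = 0.856064,  N(d₂) = 0.419416,  e^(−rT) = 0.732528
E₀ = V₀·N(d₁) − D·e^(−rT)·N(d₂)
   = 177.6354·0.856064 − 140.7375·0.732528·0.419416 = 108.828001
B₀ = V₀ − E₀ = 177.6354 − 108.828001 = 68.807399

B0=68.8074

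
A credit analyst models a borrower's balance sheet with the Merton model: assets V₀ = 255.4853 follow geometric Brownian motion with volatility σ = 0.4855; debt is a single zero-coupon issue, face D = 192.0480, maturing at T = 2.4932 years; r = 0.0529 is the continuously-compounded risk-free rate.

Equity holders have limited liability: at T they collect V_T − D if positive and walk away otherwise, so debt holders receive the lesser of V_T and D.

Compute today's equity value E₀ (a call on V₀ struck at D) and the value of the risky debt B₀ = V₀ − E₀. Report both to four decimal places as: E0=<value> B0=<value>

E0=115.3900 B0=140.0953

d₁ = [ln(V₀/D) + (r + σ²/2)T] / (σ√T)
   = [ln(255.4853/192.0480) + (0.0529 + 0.5·0.4855²)·2.4932] / (0.4855·√2.4932)
   = [0.285420 + 0.425727] / 0.766598 = 0.927665
d₂ = d₁ − σ√T = 0.927665 − 0.766598 = 0.161067
N(d₁) = 0.823209,  N(d₂) = 0.563980,  e^(−rT) = 0.876437
E₀ = V₀·N(d₁) − D·e^(−rT)·N(d₂)
   = 255.4853·0.823209 − 192.0480·0.876437·0.563980 = 115.389958
B₀ = V₀ − E₀ = 255.4853 − 115.389958 = 140.095342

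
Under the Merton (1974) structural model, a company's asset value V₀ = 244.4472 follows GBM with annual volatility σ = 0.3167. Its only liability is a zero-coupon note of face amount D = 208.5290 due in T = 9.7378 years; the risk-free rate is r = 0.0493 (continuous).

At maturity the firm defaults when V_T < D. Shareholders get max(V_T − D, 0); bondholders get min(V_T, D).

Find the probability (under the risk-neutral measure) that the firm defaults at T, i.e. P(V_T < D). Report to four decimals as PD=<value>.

d₁ = [ln(V₀/D) + (r + σ²/2)T] / (σ√T)
   = [ln(244.4472/208.5290) + (0.0493 + 0.5·0.3167²)·9.7378] / (0.3167·√9.7378)
   = [0.158921 + 0.968419] / 0.988277 = 1.140713
d₂ = d₁ − σ√T = 1.140713 − 0.988277 = 0.152437
risk-neutral PD = N(−d₂) = N(-0.152437) = 0.439421

PD=0.4394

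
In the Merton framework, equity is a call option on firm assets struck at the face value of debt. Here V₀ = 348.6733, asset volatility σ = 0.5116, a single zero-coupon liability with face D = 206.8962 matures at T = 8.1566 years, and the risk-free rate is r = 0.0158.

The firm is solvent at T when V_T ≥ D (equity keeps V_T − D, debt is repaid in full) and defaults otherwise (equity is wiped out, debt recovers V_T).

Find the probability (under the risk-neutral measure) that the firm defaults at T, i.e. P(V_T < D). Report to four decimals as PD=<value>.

PD=0.6122

d₁ = [ln(V₀/D) + (r + σ²/2)T] / (σ√T)
   = [ln(348.6733/206.8962) + (0.0158 + 0.5·0.5116²)·8.1566] / (0.5116·√8.1566)
   = [0.521918 + 1.196306] / 1.461117 = 1.175966
d₂ = d₁ − σ√T = 1.175966 − 1.461117 = -0.285151
risk-neutral PD = N(−d₂) = N(0.285151) = 0.612236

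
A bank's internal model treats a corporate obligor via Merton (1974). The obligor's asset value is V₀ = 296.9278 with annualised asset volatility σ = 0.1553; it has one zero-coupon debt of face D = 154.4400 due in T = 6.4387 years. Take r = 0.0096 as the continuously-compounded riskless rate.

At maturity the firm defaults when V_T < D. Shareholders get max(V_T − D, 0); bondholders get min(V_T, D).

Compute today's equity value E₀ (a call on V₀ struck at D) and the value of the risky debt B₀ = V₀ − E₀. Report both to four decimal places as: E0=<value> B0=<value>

d₁ = [ln(V₀/D) + (r + σ²/2)T] / (σ√T)
   = [ln(296.9278/154.4400) + (0.0096 + 0.5·0.1553²)·6.4387] / (0.1553·√6.4387)
   = [0.653683 + 0.139456] / 0.394067 = 2.012700
d₂ = d₁ − σ√T = 2.012700 − 0.394067 = 1.618632
N(d₁) = 0.977927,  N(d₂) = 0.947237,  e^(−rT) = 0.940060
E₀ = V₀·N(d₁) − D·e^(−rT)·N(d₂)
   = 296.9278·0.977927 − 154.4400·0.940060·0.947237 = 152.851118
B₀ = V₀ − E₀ = 296.9278 − 152.851118 = 144.076682

E0=152.8511 B0=144.0767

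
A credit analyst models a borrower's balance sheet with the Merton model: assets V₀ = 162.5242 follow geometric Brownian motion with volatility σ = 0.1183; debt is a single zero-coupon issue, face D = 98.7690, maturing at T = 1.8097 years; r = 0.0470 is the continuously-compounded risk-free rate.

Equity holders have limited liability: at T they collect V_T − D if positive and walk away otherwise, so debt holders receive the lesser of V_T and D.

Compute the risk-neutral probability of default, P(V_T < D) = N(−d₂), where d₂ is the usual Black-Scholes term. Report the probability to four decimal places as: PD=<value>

d₁ = [ln(V₀/D) + (r + σ²/2)T] / (σ√T)
   = [ln(162.5242/98.7690) + (0.0470 + 0.5·0.1183²)·1.8097] / (0.1183·√1.8097)
   = [0.498043 + 0.097719] / 0.159143 = 3.743562
d₂ = d₁ − σ√T = 3.743562 − 0.159143 = 3.584418
risk-neutral PD = N(−d₂) = N(-3.584418) = 0.000169

PD=0.0002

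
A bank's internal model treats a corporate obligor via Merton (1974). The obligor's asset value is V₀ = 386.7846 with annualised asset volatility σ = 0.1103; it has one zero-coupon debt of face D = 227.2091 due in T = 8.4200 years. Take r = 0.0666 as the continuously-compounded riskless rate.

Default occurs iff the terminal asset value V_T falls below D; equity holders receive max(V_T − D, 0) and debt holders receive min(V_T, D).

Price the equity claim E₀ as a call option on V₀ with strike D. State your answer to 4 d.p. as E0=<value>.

E0=257.1067

d₁ = [ln(V₀/D) + (r + σ²/2)T] / (σ√T)
   = [ln(386.7846/227.2091) + (0.0666 + 0.5·0.1103²)·8.4200] / (0.1103·√8.4200)
   = [0.531997 + 0.611991] / 0.320060 = 3.574292
d₂ = d₁ − σ√T = 3.574292 − 0.320060 = 3.254232
N(d₁) = 0.999824,  N(d₂) = 0.999432,  e^(−rT) = 0.570768
E₀ = V₀·N(d₁) − D·e^(−rT)·N(d₂)
   = 386.7846·0.999824 − 227.2091·0.570768·0.999432 = 257.106667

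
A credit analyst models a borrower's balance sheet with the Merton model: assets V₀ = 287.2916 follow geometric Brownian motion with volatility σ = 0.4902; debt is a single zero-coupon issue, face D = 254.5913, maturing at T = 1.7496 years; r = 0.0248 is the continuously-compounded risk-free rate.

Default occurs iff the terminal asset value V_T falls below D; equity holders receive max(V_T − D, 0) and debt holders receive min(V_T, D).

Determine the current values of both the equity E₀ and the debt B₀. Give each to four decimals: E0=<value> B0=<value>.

E0=91.3317 B0=195.9599

d₁ = [ln(V₀/D) + (r + σ²/2)T] / (σ√T)
   = [ln(287.2916/254.5913) + (0.0248 + 0.5·0.4902²)·1.7496] / (0.4902·√1.7496)
   = [0.120838 + 0.253601] / 0.648400 = 0.577482
d₂ = d₁ − σ√T = 0.577482 − 0.648400 = -0.070917
N(d₁) = 0.718193,  N(d₂) = 0.471732,  e^(−rT) = 0.957538
E₀ = V₀·N(d₁) − D·e^(−rT)·N(d₂)
   = 287.2916·0.718193 − 254.5913·0.957538·0.471732 = 91.331704
B₀ = V₀ − E₀ = 287.2916 − 91.331704 = 195.959896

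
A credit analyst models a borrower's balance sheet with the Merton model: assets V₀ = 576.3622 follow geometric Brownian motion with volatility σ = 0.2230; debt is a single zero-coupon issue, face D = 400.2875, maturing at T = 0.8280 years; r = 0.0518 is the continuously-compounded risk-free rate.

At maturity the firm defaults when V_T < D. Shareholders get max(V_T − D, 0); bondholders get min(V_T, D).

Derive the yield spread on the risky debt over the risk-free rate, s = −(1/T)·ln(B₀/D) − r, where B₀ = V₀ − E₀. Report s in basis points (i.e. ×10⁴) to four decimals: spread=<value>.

spread=24.8979

d₁ = [ln(V₀/D) + (r + σ²/2)T] / (σ√T)
   = [ln(576.3622/400.2875) + (0.0518 + 0.5·0.2230²)·0.8280] / (0.2230·√0.8280)
   = [0.364553 + 0.063478] / 0.202918 = 2.109384
d₂ = d₁ − σ√T = 2.109384 − 0.202918 = 1.906466
N(d₁) = 0.982544,  N(d₂) = 0.971705,  e^(−rT) = 0.958016
E₀ = V₀·N(d₁) − D·e^(−rT)·N(d₂)
   = 576.3622·0.982544 − 400.2875·0.958016·0.971705 = 193.669970
B₀ = V₀ − E₀ = 576.3622 − 193.669970 = 382.692230
spread = −(1/T)·ln(B₀/D) − r = −(1/0.8280)·ln(382.692230/400.2875) − 0.0518 = 0.00248979
in basis points: 0.00248979 × 10⁴ = 24.8979 bp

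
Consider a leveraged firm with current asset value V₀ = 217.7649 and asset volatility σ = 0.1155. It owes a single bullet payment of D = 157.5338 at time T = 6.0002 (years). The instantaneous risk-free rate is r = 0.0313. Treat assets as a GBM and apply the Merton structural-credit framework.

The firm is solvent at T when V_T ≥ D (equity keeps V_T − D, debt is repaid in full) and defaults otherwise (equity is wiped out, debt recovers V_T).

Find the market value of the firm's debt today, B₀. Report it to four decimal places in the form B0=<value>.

d₁ = [ln(V₀/D) + (r + σ²/2)T] / (σ√T)
   = [ln(217.7649/157.5338) + (0.0313 + 0.5·0.1155²)·6.0002] / (0.1155·√6.0002)
   = [0.323776 + 0.227828] / 0.282921 = 1.949678
d₂ = d₁ − σ√T = 1.949678 − 0.282921 = 1.666757
N(d₁) = 0.974393,  N(d₂) = 0.952219,  e^(−rT) = 0.828775
E₀ = V₀·N(d₁) − D·e^(−rT)·N(d₂)
   = 217.7649·0.974393 − 157.5338·0.828775·0.952219 = 87.866761
B₀ = V₀ − E₀ = 217.7649 − 87.866761 = 129.898139

B0=129.8981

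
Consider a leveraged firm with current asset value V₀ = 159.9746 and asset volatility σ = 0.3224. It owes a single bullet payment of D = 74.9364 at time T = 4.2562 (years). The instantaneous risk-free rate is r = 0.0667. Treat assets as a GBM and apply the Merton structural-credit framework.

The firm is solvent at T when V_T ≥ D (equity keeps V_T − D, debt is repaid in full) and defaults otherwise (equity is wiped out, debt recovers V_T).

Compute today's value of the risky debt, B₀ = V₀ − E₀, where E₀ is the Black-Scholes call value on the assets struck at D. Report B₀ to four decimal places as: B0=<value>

B0=54.8921

d₁ = [ln(V₀/D) + (r + σ²/2)T] / (σ√T)
   = [ln(159.9746/74.9364) + (0.0667 + 0.5·0.3224²)·4.2562] / (0.3224·√4.2562)
   = [0.758375 + 0.505087] / 0.665129 = 1.899574
d₂ = d₁ − σ√T = 1.899574 − 0.665129 = 1.234445
N(d₁) = 0.971255,  N(d₂) = 0.891481,  e^(−rT) = 0.752851
E₀ = V₀·N(d₁) − D·e^(−rT)·N(d₂)
   = 159.9746·0.971255 − 74.9364·0.752851·0.891481 = 105.082472
B₀ = V₀ − E₀ = 159.9746 − 105.082472 = 54.892128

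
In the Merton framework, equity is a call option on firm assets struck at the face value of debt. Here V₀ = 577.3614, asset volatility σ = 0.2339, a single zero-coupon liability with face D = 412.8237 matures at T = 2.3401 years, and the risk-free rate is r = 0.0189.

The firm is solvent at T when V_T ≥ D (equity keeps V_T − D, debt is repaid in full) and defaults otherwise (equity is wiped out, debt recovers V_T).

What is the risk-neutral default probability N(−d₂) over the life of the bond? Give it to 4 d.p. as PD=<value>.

d₁ = [ln(V₀/D) + (r + σ²/2)T] / (σ√T)
   = [ln(577.3614/412.8237) + (0.0189 + 0.5·0.2339²)·2.3401] / (0.2339·√2.3401)
   = [0.335448 + 0.108240] / 0.357806 = 1.240025
d₂ = d₁ − σ√T = 1.240025 − 0.357806 = 0.882219
risk-neutral PD = N(−d₂) = N(-0.882219) = 0.188829

PD=0.1888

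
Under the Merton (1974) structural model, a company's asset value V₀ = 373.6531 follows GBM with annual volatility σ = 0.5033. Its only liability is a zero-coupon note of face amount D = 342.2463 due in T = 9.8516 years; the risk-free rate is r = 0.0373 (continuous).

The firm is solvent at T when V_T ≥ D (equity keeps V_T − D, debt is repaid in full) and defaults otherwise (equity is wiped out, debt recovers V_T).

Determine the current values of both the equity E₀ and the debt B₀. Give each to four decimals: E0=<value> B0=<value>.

E0=248.1682 B0=125.4849

d₁ = [ln(V₀/D) + (r + σ²/2)T] / (σ√T)
   = [ln(373.6531/342.2463) + (0.0373 + 0.5·0.5033²)·9.8516] / (0.5033·√9.8516)
   = [0.087797 + 1.615223] / 1.579721 = 1.078052
d₂ = d₁ − σ√T = 1.078052 − 1.579721 = -0.501669
N(d₁) = 0.859495,  N(d₂) = 0.307950,  e^(−rT) = 0.692488
E₀ = V₀·N(d₁) − D·e^(−rT)·N(d₂)
   = 373.6531·0.859495 − 342.2463·0.692488·0.307950 = 248.168225
B₀ = V₀ − E₀ = 373.6531 − 248.168225 = 125.484875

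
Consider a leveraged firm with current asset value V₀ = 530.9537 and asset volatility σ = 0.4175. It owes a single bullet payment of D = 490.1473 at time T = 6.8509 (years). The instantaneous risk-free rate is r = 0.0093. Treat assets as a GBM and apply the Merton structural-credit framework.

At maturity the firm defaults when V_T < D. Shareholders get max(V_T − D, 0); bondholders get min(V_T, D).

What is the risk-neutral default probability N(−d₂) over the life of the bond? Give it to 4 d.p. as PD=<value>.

d₁ = [ln(V₀/D) + (r + σ²/2)T] / (σ√T)
   = [ln(530.9537/490.1473) + (0.0093 + 0.5·0.4175²)·6.8509] / (0.4175·√6.8509)
   = [0.079969 + 0.660791] / 1.092774 = 0.677871
d₂ = d₁ − σ√T = 0.677871 − 1.092774 = -0.414903
risk-neutral PD = N(−d₂) = N(0.414903) = 0.660894

PD=0.6609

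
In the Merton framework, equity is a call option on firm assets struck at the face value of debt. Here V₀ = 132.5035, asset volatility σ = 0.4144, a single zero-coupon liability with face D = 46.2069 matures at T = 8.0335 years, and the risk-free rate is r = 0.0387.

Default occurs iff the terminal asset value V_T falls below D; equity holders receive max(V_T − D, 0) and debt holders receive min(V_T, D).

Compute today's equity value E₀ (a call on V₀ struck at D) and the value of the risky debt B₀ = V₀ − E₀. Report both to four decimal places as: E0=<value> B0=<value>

E0=102.9008 B0=29.6027

d₁ = [ln(V₀/D) + (r + σ²/2)T] / (σ√T)
   = [ln(132.5035/46.2069) + (0.0387 + 0.5·0.4144²)·8.0335] / (0.4144·√8.0335)
   = [1.053480 + 1.000682] / 1.174552 = 1.748890
d₂ = d₁ − σ√T = 1.748890 − 1.174552 = 0.574339
N(d₁) = 0.959845,  N(d₂) = 0.717131,  e^(−rT) = 0.732790
E₀ = V₀·N(d₁) − D·e^(−rT)·N(d₂)
   = 132.5035·0.959845 − 46.2069·0.732790·0.717131 = 102.900820
B₀ = V₀ − E₀ = 132.5035 − 102.900820 = 29.602680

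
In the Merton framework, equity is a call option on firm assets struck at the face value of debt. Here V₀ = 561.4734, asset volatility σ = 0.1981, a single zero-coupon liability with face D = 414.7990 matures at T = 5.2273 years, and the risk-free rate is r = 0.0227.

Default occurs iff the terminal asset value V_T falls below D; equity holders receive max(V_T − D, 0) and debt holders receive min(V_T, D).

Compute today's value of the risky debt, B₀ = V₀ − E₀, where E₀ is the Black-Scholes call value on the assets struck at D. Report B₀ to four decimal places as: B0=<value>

d₁ = [ln(V₀/D) + (r + σ²/2)T] / (σ√T)
   = [ln(561.4734/414.7990) + (0.0227 + 0.5·0.1981²)·5.2273] / (0.1981·√5.2273)
   = [0.302770 + 0.221229] / 0.452922 = 1.156931
d₂ = d₁ − σ√T = 1.156931 − 0.452922 = 0.704009
N(d₁) = 0.876350,  N(d₂) = 0.759286,  e^(−rT) = 0.888110
E₀ = V₀·N(d₁) − D·e^(−rT)·N(d₂)
   = 561.4734·0.876350 − 414.7990·0.888110·0.759286 = 212.335692
B₀ = V₀ − E₀ = 561.4734 − 212.335692 = 349.137708

B0=349.1377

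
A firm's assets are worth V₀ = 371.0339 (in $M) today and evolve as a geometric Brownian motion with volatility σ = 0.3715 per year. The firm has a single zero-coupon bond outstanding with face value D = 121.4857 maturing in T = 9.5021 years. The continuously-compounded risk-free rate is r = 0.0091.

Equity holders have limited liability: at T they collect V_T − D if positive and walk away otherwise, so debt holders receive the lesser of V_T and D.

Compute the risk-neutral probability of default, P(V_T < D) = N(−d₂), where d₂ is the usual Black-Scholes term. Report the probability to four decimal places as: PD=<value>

d₁ = [ln(V₀/D) + (r + σ²/2)T] / (σ√T)
   = [ln(371.0339/121.4857) + (0.0091 + 0.5·0.3715²)·9.5021] / (0.3715·√9.5021)
   = [1.116497 + 0.742172] / 1.145166 = 1.623056
d₂ = d₁ − σ√T = 1.623056 − 1.145166 = 0.477889
risk-neutral PD = N(−d₂) = N(-0.477889) = 0.316364

PD=0.3164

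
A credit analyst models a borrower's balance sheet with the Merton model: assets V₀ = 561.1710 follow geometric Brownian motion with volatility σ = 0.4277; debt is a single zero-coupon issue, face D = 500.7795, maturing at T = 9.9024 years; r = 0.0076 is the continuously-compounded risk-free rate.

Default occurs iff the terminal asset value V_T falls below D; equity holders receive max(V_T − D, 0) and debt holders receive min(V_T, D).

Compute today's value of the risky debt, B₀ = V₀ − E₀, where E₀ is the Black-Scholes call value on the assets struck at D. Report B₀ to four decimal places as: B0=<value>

d₁ = [ln(V₀/D) + (r + σ²/2)T] / (σ√T)
   = [ln(561.1710/500.7795) + (0.0076 + 0.5·0.4277²)·9.9024] / (0.4277·√9.9024)
   = [0.113860 + 0.980968] / 1.345890 = 0.813460
d₂ = d₁ − σ√T = 0.813460 − 1.345890 = -0.532430
N(d₁) = 0.792023,  N(d₂) = 0.297214,  e^(−rT) = 0.927504
E₀ = V₀·N(d₁) − D·e^(−rT)·N(d₂)
   = 561.1710·0.792023 − 500.7795·0.927504·0.297214 = 306.411684
B₀ = V₀ − E₀ = 561.1710 − 306.411684 = 254.759316

B0=254.7593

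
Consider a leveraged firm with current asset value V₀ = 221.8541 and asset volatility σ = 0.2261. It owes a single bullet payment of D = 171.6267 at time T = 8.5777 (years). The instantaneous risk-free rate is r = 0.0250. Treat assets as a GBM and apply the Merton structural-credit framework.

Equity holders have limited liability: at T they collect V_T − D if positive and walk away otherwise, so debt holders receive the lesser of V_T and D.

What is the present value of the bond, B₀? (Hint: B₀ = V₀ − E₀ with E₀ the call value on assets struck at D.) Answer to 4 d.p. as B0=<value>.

d₁ = [ln(V₀/D) + (r + σ²/2)T] / (σ√T)
   = [ln(221.8541/171.6267) + (0.0250 + 0.5·0.2261²)·8.5777] / (0.2261·√8.5777)
   = [0.256698 + 0.433694] / 0.662195 = 1.042581
d₂ = d₁ − σ√T = 1.042581 − 0.662195 = 0.380386
N(d₁) = 0.851429,  N(d₂) = 0.648170,  e^(−rT) = 0.806991
E₀ = V₀·N(d₁) − D·e^(−rT)·N(d₂)
   = 221.8541·0.851429 − 171.6267·0.806991·0.648170 = 99.120554
B₀ = V₀ − E₀ = 221.8541 − 99.120554 = 122.733546

B0=122.7335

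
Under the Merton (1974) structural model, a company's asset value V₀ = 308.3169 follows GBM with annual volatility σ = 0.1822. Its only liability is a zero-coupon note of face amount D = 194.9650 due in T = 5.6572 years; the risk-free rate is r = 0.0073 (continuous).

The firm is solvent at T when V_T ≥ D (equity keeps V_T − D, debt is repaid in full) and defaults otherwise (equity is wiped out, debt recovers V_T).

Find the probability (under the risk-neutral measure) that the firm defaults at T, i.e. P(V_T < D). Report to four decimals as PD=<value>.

d₁ = [ln(V₀/D) + (r + σ²/2)T] / (σ√T)
   = [ln(308.3169/194.9650) + (0.0073 + 0.5·0.1822²)·5.6572] / (0.1822·√5.6572)
   = [0.458308 + 0.135198] / 0.433360 = 1.369544
d₂ = d₁ − σ√T = 1.369544 − 0.433360 = 0.936184
risk-neutral PD = N(−d₂) = N(-0.936184) = 0.174589

PD=0.1746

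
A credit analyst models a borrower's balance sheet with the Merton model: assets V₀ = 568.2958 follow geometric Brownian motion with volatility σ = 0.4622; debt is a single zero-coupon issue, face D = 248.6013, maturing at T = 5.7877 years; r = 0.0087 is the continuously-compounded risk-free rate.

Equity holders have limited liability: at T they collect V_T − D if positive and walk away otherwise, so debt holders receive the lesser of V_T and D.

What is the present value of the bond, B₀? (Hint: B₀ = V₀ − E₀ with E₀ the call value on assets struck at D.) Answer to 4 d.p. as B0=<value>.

d₁ = [ln(V₀/D) + (r + σ²/2)T] / (σ√T)
   = [ln(568.2958/248.6013) + (0.0087 + 0.5·0.4622²)·5.7877] / (0.4622·√5.7877)
   = [0.826792 + 0.668563] / 1.111944 = 1.344811
d₂ = d₁ − σ√T = 1.344811 − 1.111944 = 0.232867
N(d₁) = 0.910657,  N(d₂) = 0.592068,  e^(−rT) = 0.950894
E₀ = V₀·N(d₁) − D·e^(−rT)·N(d₂)
   = 568.2958·0.910657 − 248.6013·0.950894·0.592068 = 377.561583
B₀ = V₀ − E₀ = 568.2958 − 377.561583 = 190.734217

B0=190.7342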